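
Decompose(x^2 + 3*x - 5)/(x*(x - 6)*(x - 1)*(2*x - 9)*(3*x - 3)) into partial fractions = -460/(3969*(2*x - 9)) + 193/(3675*(x - 1)) - 1/(105*(x - 1)^2) + 49/(1350*(x - 6)) - 5/(162*x)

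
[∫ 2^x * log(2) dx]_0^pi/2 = -1 + 2^(pi/2)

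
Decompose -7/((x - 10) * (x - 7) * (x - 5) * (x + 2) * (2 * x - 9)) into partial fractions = 112/(715*(2*x - 9)) - 1/(1404*(x + 2)) - 1/(10*(x - 5)) + 7/(270*(x - 7)) - 7/(1980*(x - 10))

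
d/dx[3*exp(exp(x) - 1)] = 3*exp(x + exp(x) - 1)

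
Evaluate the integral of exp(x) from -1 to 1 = E - exp(-1)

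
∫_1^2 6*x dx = 9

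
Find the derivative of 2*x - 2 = 2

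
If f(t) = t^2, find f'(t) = 2*t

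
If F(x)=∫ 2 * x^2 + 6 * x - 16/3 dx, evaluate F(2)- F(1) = 25/3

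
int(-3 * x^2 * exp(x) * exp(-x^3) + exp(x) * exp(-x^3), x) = exp(x*(1 - x^2)) + C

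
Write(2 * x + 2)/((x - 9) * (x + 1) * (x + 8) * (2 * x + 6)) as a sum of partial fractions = 1/(85*(x + 8)) - 1/(60*(x + 3)) + 1/(204*(x - 9))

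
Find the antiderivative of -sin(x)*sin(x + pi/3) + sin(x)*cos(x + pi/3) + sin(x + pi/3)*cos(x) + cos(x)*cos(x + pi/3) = (sin(x) + cos(x))*sin(x + pi/3) + C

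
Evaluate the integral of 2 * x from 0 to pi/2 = pi^2/4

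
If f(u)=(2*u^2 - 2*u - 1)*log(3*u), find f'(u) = (4*u^2*log(u) + 2*u^2 + 4*u^2*log(3) - 2*u*log(u) - 2*u*log(3) - 2*u - 1)/u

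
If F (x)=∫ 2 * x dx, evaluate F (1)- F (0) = 1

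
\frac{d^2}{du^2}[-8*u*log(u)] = -8/u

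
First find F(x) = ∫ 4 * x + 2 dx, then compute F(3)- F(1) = 20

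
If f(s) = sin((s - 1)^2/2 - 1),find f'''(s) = -s^3*cos(-s^2/2 + s + 1/2) + 3*s^2*cos(-s^2/2 + s + 1/2) + 3*s*sin(-s^2/2 + s + 1/2) - 3*s*cos(-s^2/2 + s + 1/2) - 3*sin(-s^2/2 + s + 1/2) + cos(-s^2/2 + s + 1/2)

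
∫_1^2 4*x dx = 6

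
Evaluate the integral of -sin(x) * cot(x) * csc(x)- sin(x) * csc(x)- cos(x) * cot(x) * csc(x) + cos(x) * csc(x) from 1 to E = 1/tan(E) - 1/tan(1)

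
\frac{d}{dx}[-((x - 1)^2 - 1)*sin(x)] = -x^2*cos(x) - 2*x*sin(x) + 2*x*cos(x) + 2*sin(x)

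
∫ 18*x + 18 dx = 9*x^2 + 18*x + C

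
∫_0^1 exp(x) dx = -1 + E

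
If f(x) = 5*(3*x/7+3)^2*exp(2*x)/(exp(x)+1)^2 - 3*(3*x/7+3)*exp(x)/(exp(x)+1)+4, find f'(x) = (90*x^2*exp(2*x) + 90*x*exp(3*x) + 1287*x*exp(2*x) - 63*x*exp(x) + 567*exp(3*x) + 4473*exp(2*x) - 504*exp(x))/(49*exp(3*x) + 147*exp(2*x) + 147*exp(x) + 49)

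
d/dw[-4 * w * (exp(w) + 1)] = -4*w*exp(w) - 4*exp(w) - 4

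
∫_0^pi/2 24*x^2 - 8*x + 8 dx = -pi^2 + 4*pi + pi^3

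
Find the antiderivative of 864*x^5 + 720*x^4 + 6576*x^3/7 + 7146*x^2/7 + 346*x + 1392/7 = 144*x^6 + 144*x^5 + 1644*x^4/7 + 2382*x^3/7 + 173*x^2 + 1392*x/7 + C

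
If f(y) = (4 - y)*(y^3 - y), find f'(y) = -4*y^3 + 12*y^2 + 2*y - 4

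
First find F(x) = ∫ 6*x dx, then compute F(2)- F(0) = 12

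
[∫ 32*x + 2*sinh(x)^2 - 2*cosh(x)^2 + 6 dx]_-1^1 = 8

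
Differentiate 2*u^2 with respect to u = 4*u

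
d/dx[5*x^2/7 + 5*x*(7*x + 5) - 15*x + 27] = 500*x/7 + 10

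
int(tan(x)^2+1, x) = tan(x) + C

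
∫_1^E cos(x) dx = -sin(1) + sin(E)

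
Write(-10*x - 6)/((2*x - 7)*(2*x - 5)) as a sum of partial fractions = 31/(2*(2*x - 5)) - 41/(2*(2*x - 7))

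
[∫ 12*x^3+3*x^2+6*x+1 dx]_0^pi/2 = (1 + 3*pi/2)*(pi/2 + pi^3/8)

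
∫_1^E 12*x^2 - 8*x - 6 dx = 10 + (-4 + 2*E)*(1 + 2*E + 2*exp(2))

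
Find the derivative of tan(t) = cos(t)^(-2)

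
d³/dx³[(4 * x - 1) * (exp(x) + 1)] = 4*x*exp(x) + 11*exp(x)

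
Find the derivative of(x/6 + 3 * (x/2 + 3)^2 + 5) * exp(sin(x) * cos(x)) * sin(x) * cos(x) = (3*x^2*sin(4*x)/16 + 3*x^2*cos(2*x)/4 + 3*x*sin(2*x)/4 + 55*x*sin(4*x)/24 + 55*x*cos(2*x)/6 + 55*sin(2*x)/12 + 8*sin(4*x) + 32*cos(2*x))*exp(sin(2*x)/2)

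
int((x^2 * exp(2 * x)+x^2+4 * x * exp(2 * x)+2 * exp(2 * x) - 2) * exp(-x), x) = 2*x*(x + 2)*sinh(x) + C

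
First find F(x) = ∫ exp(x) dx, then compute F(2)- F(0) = -1 + exp(2)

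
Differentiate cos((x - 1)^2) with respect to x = 2*(1 - x)*sin(x^2 - 2*x + 1)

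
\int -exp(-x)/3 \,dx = exp(-x)/3 + C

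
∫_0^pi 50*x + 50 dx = -25 + (5 + 5*pi)^2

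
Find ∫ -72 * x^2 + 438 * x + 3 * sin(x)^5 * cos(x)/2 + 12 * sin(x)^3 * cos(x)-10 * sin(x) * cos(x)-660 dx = -24*x^3 + 219*x^2 - 660*x + sin(x)^6/4 + 3*sin(x)^4 - 5*sin(x)^2 + C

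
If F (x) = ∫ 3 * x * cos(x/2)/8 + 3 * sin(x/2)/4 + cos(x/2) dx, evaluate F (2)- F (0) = 7*sin(1)/2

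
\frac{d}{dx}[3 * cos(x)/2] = -3*sin(x)/2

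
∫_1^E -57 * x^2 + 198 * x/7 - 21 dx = -19*exp(3) - 21*E + 181/7 + 99*exp(2)/7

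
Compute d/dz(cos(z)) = -sin(z)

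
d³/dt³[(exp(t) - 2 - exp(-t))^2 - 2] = (8*exp(4*t) - 4*exp(3*t) - 4*exp(t) - 8)*exp(-2*t)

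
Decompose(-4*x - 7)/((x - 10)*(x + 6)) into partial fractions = -17/(16*(x + 6)) - 47/(16*(x - 10))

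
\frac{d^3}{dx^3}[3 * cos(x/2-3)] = 3*sin(x/2 - 3)/8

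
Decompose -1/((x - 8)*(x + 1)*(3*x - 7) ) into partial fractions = 9/(170*(3*x - 7)) - 1/(90*(x + 1)) - 1/(153*(x - 8))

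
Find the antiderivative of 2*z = z^2 + C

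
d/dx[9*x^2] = 18*x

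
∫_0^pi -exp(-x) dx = -1 + exp(-pi)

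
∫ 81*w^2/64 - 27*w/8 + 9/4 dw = 27*w^3/64 - 27*w^2/16 + 9*w/4 + C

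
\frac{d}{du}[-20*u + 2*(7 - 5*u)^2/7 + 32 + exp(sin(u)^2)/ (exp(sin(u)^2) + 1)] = (100*u*exp(2*sin(u)^2) + 200*u*exp(sin(u)^2) + 100*u + 7*exp(1/2 - cos(2*u)/2)*sin(2*u) - 280*exp(2*sin(u)^2) - 560*exp(sin(u)^2) - 280)/(7*(exp(sin(u)^2) + 1)^2)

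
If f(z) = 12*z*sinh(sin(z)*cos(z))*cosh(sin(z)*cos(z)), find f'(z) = 24*z*cos(2*z)*sinh(sin(2*z)/2)^2 + 12*z*cos(2*z) + 6*sinh(sin(2*z))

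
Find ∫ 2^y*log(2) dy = 2^y + C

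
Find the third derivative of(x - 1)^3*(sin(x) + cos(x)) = x^3*sin(x) - x^3*cos(x) - 12*x^2*sin(x) - 6*x^2*cos(x) + 3*x*sin(x) + 33*x*cos(x) + 14*sin(x) - 20*cos(x)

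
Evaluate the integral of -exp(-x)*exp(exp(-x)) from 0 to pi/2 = -E + exp(exp(-pi/2))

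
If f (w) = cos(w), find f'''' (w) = cos(w)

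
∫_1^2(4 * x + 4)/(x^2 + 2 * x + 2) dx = -2*log(5) + 2*log(10)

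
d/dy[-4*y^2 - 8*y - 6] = -8*y - 8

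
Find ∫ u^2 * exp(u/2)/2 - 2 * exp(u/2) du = (u - 2)^2*exp(u/2) + C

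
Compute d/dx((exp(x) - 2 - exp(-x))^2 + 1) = (2*exp(4*x) - 4*exp(3*x) - 4*exp(x) - 2)*exp(-2*x)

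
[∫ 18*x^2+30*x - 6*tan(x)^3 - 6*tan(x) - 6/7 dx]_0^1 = 141/7 - 3*tan(1)^2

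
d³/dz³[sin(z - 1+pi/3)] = -cos(z - 1 + pi/3)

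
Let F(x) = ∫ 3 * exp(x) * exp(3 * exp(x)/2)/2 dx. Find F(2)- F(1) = -exp(3*E/2) + exp(3*exp(2)/2)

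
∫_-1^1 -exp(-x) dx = -E + exp(-1)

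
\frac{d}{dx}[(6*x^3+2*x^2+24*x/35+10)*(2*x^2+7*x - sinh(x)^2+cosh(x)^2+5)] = 60*x^4 + 184*x^3 + 5394*x^2/35 + 368*x/5 + 2594/35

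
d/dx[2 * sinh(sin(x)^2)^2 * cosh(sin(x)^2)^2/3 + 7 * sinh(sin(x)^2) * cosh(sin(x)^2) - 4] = 2*(sinh(4*sin(x)^2)/3 + 7*cosh(2*sin(x)^2))*sin(x)*cos(x)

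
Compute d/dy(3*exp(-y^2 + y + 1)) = -6*y*exp(-y^2 + y + 1) + 3*exp(-y^2 + y + 1)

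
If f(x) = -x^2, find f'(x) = -2*x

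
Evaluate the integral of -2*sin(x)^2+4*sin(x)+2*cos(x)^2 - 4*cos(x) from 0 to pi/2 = 0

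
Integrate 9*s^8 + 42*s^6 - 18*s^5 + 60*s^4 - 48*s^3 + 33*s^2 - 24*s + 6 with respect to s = s^9 + 6*s^7 - 3*s^6 + 12*s^5 - 12*s^4 + 11*s^3 - 12*s^2 + 6*s + C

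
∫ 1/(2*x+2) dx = log(x + 1)/2 + C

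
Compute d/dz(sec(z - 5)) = tan(z - 5)*sec(z - 5)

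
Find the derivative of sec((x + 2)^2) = 2*x*tan(x^2 + 4*x + 4)*sec(x^2 + 4*x + 4) + 4*tan(x^2 + 4*x + 4)*sec(x^2 + 4*x + 4)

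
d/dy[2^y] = 2^y*log(2)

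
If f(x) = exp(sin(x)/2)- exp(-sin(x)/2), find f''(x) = (-2*exp(sin(x))*sin(x) + exp(sin(x))*cos(x)^2 - 2*sin(x) - cos(x)^2)*exp(-sin(x)/2)/4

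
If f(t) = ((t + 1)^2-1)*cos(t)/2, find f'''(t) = t^2*sin(t)/2 + t*sin(t) - 3*t*cos(t) - 3*sin(t) - 3*cos(t)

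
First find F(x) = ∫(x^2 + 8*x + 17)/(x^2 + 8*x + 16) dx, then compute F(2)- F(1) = 31/30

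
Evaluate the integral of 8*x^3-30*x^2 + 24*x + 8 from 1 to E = (-2 + E)^3*(2 + 2*E) + 4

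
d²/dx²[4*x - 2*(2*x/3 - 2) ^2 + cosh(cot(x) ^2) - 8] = 4*cot(x)^6*cosh(cot(x)^2) + 6*cot(x)^4*sinh(cot(x)^2) + 8*cot(x)^4*cosh(cot(x)^2) + 8*cot(x)^2*sinh(cot(x)^2) + 4*cot(x)^2*cosh(cot(x)^2) + 2*sinh(cot(x)^2) - 16/9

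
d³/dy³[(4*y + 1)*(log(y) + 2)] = (2 - 4*y)/y^3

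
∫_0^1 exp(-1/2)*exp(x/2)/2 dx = 1 - exp(-1/2)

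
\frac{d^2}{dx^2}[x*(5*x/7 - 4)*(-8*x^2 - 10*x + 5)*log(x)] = (-480*x^3*log(x) - 280*x^3 + 1044*x^2*log(x) + 870*x^2 + 610*x*log(x) + 915*x - 140)/(7*x)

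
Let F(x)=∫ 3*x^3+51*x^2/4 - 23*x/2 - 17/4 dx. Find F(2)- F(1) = 39/2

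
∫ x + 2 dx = x^2/2 + 2*x + C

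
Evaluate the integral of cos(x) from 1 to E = -sin(1) + sin(E)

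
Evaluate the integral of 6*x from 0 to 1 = 3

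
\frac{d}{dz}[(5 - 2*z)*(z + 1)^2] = -6*z^2 + 2*z + 8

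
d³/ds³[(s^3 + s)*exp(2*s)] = 8*s^3*exp(2*s) + 36*s^2*exp(2*s) + 44*s*exp(2*s) + 18*exp(2*s)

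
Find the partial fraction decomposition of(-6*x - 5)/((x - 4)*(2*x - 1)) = 16/(7*(2*x - 1)) - 29/(7*(x - 4))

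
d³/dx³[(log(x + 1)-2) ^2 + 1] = (4*log(x + 1) - 14)/(x^3 + 3*x^2 + 3*x + 1)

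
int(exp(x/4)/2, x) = 2*exp(x/4) + C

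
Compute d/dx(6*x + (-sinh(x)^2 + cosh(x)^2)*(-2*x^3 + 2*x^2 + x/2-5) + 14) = -6*x^2 + 4*x + 13/2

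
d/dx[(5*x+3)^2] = 50*x + 30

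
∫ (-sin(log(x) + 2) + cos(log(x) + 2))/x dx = sqrt(2)*sin(log(x) + pi/4 + 2) + C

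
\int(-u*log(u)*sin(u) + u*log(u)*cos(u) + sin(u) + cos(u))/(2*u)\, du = sqrt(2)*log(u)*sin(u + pi/4)/2 + C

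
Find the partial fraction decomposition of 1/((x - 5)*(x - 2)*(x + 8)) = 1/(130*(x + 8)) - 1/(30*(x - 2)) + 1/(39*(x - 5))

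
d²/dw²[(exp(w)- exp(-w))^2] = (4*exp(4*w) + 4)*exp(-2*w)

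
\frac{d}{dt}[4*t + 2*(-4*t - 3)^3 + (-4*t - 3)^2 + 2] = -384*t^2 - 544*t - 188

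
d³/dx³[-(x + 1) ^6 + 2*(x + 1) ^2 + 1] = -120*x^3 - 360*x^2 - 360*x - 120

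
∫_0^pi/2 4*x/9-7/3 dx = -2 - pi/2 + 2*(-1 + pi/6)^2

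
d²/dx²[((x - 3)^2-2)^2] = 12*x^2 - 72*x + 100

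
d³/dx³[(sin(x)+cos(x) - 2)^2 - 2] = -8*cos(2*x) + 4*sqrt(2)*cos(x + pi/4)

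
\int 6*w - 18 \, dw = 3*w^2 - 18*w + C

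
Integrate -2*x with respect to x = -x^2 + C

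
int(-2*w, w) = -w^2 + C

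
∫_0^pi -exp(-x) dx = -1 + exp(-pi)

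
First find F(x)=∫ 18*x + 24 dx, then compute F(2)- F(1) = 51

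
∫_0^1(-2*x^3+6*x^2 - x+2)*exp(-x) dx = 2*exp(-1) + 1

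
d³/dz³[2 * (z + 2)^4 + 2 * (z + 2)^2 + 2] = 48*z + 96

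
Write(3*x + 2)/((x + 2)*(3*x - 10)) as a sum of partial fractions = 9/(4*(3*x - 10)) + 1/(4*(x + 2))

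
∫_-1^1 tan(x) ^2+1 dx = 2*tan(1)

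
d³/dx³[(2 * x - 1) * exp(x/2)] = x*exp(x/2)/4 + 11*exp(x/2)/8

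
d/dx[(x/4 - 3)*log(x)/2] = (x*log(x) + x - 12)/(8*x)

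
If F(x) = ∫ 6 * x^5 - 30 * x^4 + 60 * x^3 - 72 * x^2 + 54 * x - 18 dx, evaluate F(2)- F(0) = -8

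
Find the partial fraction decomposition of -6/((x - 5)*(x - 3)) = 3/(x - 3) - 3/(x - 5)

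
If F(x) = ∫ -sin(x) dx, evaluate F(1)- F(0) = -1 + cos(1)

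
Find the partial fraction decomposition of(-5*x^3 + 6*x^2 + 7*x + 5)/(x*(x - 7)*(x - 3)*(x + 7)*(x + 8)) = 263/(120*(x + 8)) - 393/(196*(x + 7)) + 1/(24*(x - 3)) - 1367/(5880*(x - 7)) + 5/(1176*x)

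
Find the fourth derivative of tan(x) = 24*tan(x)^5 + 40*tan(x)^3 + 16*tan(x)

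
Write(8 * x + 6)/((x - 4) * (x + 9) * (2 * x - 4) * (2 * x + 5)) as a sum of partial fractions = -56/(1521*(2*x + 5)) + 3/(169*(x + 9)) - 1/(18*(x - 2)) + 19/(338*(x - 4))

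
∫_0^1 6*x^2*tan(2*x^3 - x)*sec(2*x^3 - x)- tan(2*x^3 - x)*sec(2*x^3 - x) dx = -1 + sec(1)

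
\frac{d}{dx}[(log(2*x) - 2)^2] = (2*log(x) - 4 + 2*log(2))/x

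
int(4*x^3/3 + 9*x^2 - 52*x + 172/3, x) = x^4/3 + 3*x^3 - 26*x^2 + 172*x/3 + C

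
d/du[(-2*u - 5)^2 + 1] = 8*u + 20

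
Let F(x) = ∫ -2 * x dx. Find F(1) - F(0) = -1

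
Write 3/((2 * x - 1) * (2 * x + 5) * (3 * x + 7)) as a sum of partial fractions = -27/(17*(3*x + 7)) + 1/(2*x + 5) + 1/(17*(2*x - 1))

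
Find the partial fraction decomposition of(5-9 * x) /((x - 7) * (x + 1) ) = -7/(4*(x + 1)) - 29/(4*(x - 7))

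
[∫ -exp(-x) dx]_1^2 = -exp(-1) + exp(-2)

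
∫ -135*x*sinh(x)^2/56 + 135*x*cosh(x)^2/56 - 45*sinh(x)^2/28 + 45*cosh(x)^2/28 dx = 135*x^2/112 + 45*x/28 + C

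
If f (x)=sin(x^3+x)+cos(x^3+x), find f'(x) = sqrt(2)*(3*x^2 + 1)*cos(x^3 + x + pi/4)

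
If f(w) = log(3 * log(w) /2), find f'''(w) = (2*log(w)^2 + 3*log(w) + 2)/(w^3*log(w)^3)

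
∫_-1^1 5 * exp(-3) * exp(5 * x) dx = -exp(-8) + exp(2)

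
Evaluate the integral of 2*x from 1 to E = -1 + exp(2)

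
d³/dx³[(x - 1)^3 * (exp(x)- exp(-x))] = (x^3*exp(2*x) + x^3 + 6*x^2*exp(2*x) - 12*x^2 + 3*x*exp(2*x) + 39*x - 4*exp(2*x) - 34)*exp(-x)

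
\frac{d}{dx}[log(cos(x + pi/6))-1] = -tan(x + pi/6)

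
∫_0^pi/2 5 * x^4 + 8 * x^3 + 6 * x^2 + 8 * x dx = (-1 + (1 + pi/2)^2)*(pi + pi^3/8)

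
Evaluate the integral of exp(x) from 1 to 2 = -E + exp(2)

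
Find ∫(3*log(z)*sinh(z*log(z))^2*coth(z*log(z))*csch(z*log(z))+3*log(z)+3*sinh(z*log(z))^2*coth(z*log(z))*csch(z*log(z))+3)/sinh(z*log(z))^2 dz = -3*coth(z*log(z)) - 3*csch(z*log(z)) + C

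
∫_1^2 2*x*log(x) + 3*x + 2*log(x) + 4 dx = 5 + 8*log(2)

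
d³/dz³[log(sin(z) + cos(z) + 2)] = 2*cos(2*z)/(2*sqrt(2)*sin(z)^2*cos(z + pi/4) + 12*sin(z)*cos(z) + 15*sin(z) + 13*cos(z) + 14)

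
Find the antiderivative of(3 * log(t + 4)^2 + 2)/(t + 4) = (log(t + 4)^2 + 2)*log(t + 4) + C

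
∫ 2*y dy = y^2 + C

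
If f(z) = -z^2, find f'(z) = -2*z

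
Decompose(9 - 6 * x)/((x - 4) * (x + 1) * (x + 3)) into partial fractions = 27/(14*(x + 3)) - 3/(2*(x + 1)) - 3/(7*(x - 4))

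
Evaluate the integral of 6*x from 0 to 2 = 12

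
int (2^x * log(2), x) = 2^x + C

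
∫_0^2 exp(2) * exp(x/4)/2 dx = -2*exp(2) + 2*exp(5/2)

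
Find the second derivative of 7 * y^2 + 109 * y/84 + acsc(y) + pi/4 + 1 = (14*y^5 - 28*y^3 + 2*y^2*sqrt(1 - 1/y^2) + 14*y - sqrt(1 - 1/y^2))/(y^5 - 2*y^3 + y)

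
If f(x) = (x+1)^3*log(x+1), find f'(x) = 3*x^2*log(x + 1) + x^2 + 6*x*log(x + 1) + 2*x + 3*log(x + 1) + 1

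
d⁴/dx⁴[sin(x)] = sin(x)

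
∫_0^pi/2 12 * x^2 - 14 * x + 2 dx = -1 + (-1 + pi/2)^2*(1 + 2*pi)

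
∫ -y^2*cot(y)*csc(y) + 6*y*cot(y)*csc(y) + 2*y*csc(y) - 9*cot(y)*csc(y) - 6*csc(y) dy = (y - 3)^2*csc(y) + C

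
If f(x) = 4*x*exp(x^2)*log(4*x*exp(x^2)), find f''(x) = (16*x^4*(x^2 + log(x))*exp(x^2) + 32*x^4*exp(x^2)*log(2) + 32*x^4*exp(x^2) + 24*x^2*(x^2 + log(x))*exp(x^2) + 48*x^2*exp(x^2)*log(2) + 40*x^2*exp(x^2) + 4*exp(x^2))/x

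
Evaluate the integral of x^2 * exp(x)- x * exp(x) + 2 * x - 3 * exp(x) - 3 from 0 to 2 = -2*exp(2) - 2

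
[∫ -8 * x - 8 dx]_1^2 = -20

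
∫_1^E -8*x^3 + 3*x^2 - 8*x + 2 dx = (1 - 2*E)*(2*E + exp(3)) + 3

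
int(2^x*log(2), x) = 2^x + C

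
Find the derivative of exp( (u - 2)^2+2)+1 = 2*u*exp(u^2 - 4*u + 6) - 4*exp(u^2 - 4*u + 6)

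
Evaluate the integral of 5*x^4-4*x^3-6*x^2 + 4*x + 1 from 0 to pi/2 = 1 + (-1 + pi/2)^3*(1 + pi/2)^2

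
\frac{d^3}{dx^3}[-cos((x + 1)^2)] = -8*x^3*sin(x^2 + 2*x + 1) - 24*x^2*sin(x^2 + 2*x + 1) - 24*x*sin(x^2 + 2*x + 1) + 12*x*cos(x^2 + 2*x + 1) - 8*sin(x^2 + 2*x + 1) + 12*cos(x^2 + 2*x + 1)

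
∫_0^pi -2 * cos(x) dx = 0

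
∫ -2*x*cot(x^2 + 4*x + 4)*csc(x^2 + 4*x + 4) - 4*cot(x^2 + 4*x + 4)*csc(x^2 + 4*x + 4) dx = csc((x + 2)^2) + C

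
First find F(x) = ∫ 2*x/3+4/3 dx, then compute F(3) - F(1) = 16/3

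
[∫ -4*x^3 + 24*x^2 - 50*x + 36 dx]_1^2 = 2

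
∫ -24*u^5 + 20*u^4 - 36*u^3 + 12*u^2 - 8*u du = -4*u^6 + 4*u^5 - 9*u^4 + 4*u^3 - 4*u^2 + C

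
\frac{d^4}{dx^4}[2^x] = 2^x*log(2)^4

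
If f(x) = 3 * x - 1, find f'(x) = 3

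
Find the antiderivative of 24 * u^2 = 8*u^3 + C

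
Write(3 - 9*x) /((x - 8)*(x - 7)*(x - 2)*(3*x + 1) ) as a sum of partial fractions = -81/(1925*(3*x + 1)) - 1/(14*(x - 2)) + 6/(11*(x - 7)) - 23/(50*(x - 8))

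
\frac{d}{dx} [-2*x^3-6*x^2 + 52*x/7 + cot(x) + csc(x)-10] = -6*x^2 - 12*x - cot(x)^2 - cot(x)*csc(x) + 45/7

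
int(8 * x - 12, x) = 4*x^2 - 12*x + C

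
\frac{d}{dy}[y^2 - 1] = 2*y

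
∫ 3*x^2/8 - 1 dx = x^3/8 - x + C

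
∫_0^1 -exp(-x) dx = -1 + exp(-1)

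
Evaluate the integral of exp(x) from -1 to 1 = E - exp(-1)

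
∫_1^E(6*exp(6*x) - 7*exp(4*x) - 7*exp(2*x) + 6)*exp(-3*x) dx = -2*(E - exp(-1))^3 - exp(E) - exp(-1) + exp(-E) + E + 2*(-exp(-E) + exp(E))^3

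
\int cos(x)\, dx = sin(x) + C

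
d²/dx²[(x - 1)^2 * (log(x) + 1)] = (2*x^2*log(x) + 5*x^2 - 2*x - 1)/x^2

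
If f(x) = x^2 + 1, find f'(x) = 2*x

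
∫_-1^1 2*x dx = 0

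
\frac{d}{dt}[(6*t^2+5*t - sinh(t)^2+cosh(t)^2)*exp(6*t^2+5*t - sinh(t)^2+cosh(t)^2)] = E*(72*t^3 + 90*t^2 + 49*t + 10)*exp(5*t)*exp(6*t^2)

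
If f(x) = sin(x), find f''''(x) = sin(x)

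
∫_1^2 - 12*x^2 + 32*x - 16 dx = 4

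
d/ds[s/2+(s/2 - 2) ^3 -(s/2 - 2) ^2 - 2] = 3*s^2/8 - 7*s/2 + 17/2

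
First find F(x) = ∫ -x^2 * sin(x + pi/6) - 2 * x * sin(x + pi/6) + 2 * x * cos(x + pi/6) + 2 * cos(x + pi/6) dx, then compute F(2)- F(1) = 8*cos(pi/6 + 2) - 3*cos(pi/6 + 1)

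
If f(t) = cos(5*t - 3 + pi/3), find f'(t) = -5*sin(5*t - 3 + pi/3)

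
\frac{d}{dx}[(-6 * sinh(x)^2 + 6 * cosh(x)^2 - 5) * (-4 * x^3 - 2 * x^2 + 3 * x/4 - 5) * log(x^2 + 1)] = -(48*x^4*log(x^2 + 1) + 32*x^4 + 16*x^3*log(x^2 + 1) + 16*x^3 + 45*x^2*log(x^2 + 1) - 6*x^2 + 16*x*log(x^2 + 1) + 40*x - 3*log(x^2 + 1))/(4*x^2 + 4)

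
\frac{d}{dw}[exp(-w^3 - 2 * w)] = (-3*w^2 - 2)*exp(-w^3 - 2*w)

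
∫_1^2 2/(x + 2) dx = -log(9) + log(16)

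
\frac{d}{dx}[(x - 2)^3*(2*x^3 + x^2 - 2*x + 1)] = 12*x^5 - 55*x^4 + 64*x^3 + 27*x^2 - 76*x + 28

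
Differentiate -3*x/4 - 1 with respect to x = -3/4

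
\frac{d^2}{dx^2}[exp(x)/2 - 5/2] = exp(x)/2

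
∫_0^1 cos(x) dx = sin(1)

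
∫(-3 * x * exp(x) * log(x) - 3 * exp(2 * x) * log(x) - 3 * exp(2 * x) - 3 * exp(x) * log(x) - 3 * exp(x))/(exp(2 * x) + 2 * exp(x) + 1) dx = (-3*x*exp(x)*log(x) + 2*exp(x) + 2)/(exp(x) + 1) + C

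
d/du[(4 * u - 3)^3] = 192*u^2 - 288*u + 108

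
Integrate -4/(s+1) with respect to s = -4*log(s + 1) + C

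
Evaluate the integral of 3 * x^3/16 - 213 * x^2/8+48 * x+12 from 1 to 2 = 1445/64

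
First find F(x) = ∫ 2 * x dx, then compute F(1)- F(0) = 1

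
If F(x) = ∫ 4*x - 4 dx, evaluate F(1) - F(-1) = -8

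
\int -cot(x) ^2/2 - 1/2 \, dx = cot(x)/2 + C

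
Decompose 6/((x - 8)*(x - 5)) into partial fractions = -2/(x - 5) + 2/(x - 8)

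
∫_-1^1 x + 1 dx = 2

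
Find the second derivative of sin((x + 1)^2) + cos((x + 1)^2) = -4*x^2*sin(x^2 + 2*x + 1) - 4*x^2*cos(x^2 + 2*x + 1) - 8*x*sin(x^2 + 2*x + 1) - 8*x*cos(x^2 + 2*x + 1) - 6*sin(x^2 + 2*x + 1) - 2*cos(x^2 + 2*x + 1)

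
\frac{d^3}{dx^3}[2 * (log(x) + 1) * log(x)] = (8*log(x) - 8)/x^3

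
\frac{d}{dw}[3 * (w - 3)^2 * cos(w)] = -3*w^2*sin(w) + 18*w*sin(w) + 6*w*cos(w) - 27*sin(w) - 18*cos(w)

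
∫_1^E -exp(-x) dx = -exp(-1) + exp(-E)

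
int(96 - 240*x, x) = -120*x^2 + 96*x + C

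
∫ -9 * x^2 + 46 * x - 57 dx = -3*x^3 + 23*x^2 - 57*x + C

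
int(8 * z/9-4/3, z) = 4*z^2/9 - 4*z/3 + C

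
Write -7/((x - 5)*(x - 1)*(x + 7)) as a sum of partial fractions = -7/(96*(x + 7)) + 7/(32*(x - 1)) - 7/(48*(x - 5))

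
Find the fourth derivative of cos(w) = cos(w)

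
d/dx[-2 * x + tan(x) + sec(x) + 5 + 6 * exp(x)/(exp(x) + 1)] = (exp(2*x)*tan(x)^2 + exp(2*x)*tan(x)*sec(x) - exp(2*x) + 2*exp(x)*tan(x)^2 + 2*exp(x)*tan(x)*sec(x) + 4*exp(x) + tan(x)^2 + tan(x)*sec(x) - 1)/(exp(2*x) + 2*exp(x) + 1)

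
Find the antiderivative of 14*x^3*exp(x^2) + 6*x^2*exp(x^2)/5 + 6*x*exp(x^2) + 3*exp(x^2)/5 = (35*x^2 + 3*x - 20)*exp(x^2)/5 - atan(1/(4*x^3 - 2*x^2 - 3*x + 3)) - atan(4*x^3 - 2*x^2 - 3*x + 3) + C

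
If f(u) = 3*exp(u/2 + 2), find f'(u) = 3*exp(u/2 + 2)/2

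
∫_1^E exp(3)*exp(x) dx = -exp(4) + exp(E + 3)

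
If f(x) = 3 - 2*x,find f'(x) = -2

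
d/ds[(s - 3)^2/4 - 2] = s/2 - 3/2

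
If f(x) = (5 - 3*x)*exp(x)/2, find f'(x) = -3*x*exp(x)/2 + exp(x)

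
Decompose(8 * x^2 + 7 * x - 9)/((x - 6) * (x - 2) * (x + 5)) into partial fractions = 156/(77*(x + 5)) - 37/(28*(x - 2)) + 321/(44*(x - 6))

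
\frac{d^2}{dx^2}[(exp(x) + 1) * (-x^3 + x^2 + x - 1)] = -x^3*exp(x) - 5*x^2*exp(x) - x*exp(x) - 6*x + 3*exp(x) + 2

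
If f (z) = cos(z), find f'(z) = -sin(z)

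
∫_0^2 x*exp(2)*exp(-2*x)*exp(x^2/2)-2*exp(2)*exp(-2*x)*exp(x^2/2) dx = 1 - exp(2)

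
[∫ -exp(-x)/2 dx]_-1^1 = -E/2 + exp(-1)/2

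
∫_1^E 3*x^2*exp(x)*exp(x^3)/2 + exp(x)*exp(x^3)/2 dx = -exp(2)/2 + exp(E + exp(3))/2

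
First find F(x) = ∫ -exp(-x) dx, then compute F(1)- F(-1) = -E + exp(-1)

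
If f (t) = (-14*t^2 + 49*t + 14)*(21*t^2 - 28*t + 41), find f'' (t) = -3528*t^2 + 8526*t - 3304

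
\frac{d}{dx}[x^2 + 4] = 2*x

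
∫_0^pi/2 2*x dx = pi^2/4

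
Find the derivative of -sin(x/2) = -cos(x/2)/2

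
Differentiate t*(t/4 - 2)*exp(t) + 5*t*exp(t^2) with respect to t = t^2*exp(t)/4 + 10*t^2*exp(t^2) - 3*t*exp(t)/2 - 2*exp(t) + 5*exp(t^2)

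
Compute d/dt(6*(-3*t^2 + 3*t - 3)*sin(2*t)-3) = -36*t^2*cos(2*t) + 36*sqrt(2)*t*cos(2*t + pi/4) + 18*sin(2*t) - 36*cos(2*t)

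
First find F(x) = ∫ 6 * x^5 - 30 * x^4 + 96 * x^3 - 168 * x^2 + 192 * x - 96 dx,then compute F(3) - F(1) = 316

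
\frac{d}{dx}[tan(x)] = cos(x)^(-2)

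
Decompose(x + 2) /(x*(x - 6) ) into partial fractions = 4/(3*(x - 6)) - 1/(3*x)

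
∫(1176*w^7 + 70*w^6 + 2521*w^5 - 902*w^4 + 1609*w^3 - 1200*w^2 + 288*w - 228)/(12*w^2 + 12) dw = -28*w^3 + w^2*(28*w^2 + w + 24)^2/48 - w^2 - 19*w + log(w^2 + 1) + C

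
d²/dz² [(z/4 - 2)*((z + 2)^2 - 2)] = 3*z/2 - 2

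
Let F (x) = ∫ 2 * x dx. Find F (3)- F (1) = 8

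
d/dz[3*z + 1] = 3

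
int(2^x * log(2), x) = 2^x + C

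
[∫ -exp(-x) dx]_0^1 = -1 + exp(-1)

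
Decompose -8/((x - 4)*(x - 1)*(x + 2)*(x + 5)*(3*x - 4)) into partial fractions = 81/(190*(3*x - 4)) - 4/(1539*(x + 5)) + 2/(135*(x + 2)) - 4/(27*(x - 1)) - 1/(162*(x - 4))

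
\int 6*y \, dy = 3*y^2 + C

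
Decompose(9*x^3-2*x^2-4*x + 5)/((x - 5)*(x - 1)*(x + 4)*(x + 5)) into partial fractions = 115/(6*(x + 5)) - 587/(45*(x + 4)) - 1/(15*(x - 1)) + 53/(18*(x - 5))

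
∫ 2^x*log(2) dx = 2^x + C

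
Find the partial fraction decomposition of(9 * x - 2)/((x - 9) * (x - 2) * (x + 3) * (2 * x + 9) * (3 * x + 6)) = -136/(3159*(2*x + 9)) + 29/(540*(x + 3)) - 1/(33*(x + 2)) - 4/(1365*(x - 2)) + 79/(74844*(x - 9))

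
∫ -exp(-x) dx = exp(-x) + C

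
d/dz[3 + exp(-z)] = -exp(-z)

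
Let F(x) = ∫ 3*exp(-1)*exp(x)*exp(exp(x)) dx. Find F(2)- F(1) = -3*exp(-1 + E) + 3*exp(-1 + exp(2))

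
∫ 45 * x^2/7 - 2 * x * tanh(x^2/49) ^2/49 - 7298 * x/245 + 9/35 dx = 3*(x - 7)*(25*x^2 + x + 10)/35 + tanh(x^2/49) + C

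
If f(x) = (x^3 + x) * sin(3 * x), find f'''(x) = -27*x^3*cos(3*x) - 81*x^2*sin(3*x) + 27*x*cos(3*x) - 21*sin(3*x)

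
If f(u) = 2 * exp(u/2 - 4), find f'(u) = exp(u/2 - 4)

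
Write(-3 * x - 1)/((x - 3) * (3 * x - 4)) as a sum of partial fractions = 3/(3*x - 4) - 2/(x - 3)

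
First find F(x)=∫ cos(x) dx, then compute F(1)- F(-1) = 2*sin(1)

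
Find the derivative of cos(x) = -sin(x)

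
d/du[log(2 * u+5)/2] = 1/(2*u + 5)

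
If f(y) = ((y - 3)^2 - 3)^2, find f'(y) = 4*y^3 - 36*y^2 + 96*y - 72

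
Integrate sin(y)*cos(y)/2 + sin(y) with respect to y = -(cos(y) + 4)*cos(y)/4 + C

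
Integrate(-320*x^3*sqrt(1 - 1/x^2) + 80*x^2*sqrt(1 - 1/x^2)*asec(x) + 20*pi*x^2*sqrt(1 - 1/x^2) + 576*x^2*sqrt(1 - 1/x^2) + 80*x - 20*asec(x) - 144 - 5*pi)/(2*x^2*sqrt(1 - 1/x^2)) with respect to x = 8*x - 5*(-16*x + 4*asec(x) + pi + 28)^2/16 - 2*asec(x) + C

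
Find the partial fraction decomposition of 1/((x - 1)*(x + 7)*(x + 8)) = 1/(9*(x + 8)) - 1/(8*(x + 7)) + 1/(72*(x - 1))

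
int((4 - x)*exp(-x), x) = (x - 3)*exp(-x) + C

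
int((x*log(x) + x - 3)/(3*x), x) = (x - 3)*log(x)/3 + C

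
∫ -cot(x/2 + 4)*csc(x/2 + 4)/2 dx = csc(x/2 + 4) + C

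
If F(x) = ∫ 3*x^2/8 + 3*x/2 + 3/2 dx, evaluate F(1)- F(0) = 19/8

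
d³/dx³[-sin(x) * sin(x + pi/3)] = 4*sin(2*x + pi/3)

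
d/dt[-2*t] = -2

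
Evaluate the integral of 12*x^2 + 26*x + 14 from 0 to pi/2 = -5 + (1 + pi/2)^2*(5 + 2*pi)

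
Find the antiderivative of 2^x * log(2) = 2^x + C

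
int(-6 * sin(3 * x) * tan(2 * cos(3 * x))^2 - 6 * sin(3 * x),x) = tan(2*cos(3*x)) + C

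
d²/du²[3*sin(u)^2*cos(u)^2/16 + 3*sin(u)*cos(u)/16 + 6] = 3*(1 - cos(2*u))^2/4 - 3*sin(2*u)/8 + 3*cos(2*u)/2 - 9/8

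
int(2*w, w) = w^2 + C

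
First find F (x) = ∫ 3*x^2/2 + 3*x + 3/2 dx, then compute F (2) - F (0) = 13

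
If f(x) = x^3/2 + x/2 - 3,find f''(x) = 3*x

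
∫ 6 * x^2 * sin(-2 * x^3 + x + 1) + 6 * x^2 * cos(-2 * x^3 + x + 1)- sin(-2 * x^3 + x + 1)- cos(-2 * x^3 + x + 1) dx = -sin(-2*x^3 + x + 1) + cos(-2*x^3 + x + 1) + C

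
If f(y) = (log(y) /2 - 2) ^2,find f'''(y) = (2*log(y) - 11)/(2*y^3)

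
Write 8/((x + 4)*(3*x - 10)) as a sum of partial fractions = 12/(11*(3*x - 10)) - 4/(11*(x + 4))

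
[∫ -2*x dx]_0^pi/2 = -pi^2/4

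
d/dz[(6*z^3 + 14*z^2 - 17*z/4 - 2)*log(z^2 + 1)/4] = (72*z^4*log(z^2 + 1) + 48*z^4 + 112*z^3*log(z^2 + 1) + 112*z^3 + 55*z^2*log(z^2 + 1) - 34*z^2 + 112*z*log(z^2 + 1) - 16*z - 17*log(z^2 + 1))/(16*z^2 + 16)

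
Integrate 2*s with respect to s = s^2 + C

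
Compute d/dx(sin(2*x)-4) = 2*cos(2*x)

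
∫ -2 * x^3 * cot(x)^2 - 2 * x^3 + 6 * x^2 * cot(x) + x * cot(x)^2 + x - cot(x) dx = x*(2*x^2 - 1)*cot(x) + C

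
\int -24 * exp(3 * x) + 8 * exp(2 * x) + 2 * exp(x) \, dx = (-8*exp(2*x) + 4*exp(x) + 2)*exp(x) + C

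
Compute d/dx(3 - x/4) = -1/4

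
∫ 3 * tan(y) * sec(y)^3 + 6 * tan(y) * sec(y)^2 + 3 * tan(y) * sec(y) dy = (sec(y) + 1)^3 + C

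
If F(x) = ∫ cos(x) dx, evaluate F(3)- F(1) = -sin(1) + sin(3)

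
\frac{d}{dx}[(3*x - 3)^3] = 81*x^2 - 162*x + 81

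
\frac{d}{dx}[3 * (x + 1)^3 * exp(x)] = 3*x^3*exp(x) + 18*x^2*exp(x) + 27*x*exp(x) + 12*exp(x)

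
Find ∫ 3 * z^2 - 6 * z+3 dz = z^3 - 3*z^2 + 3*z + C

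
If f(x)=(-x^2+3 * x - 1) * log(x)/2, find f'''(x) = (-2*x^2 - 3*x - 2)/(2*x^3)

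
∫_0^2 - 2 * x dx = -4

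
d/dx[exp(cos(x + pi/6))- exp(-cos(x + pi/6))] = -(exp(sqrt(3)*cos(x))*exp(-sin(x)) + 1)*exp(-cos(x + pi/6))*sin(x + pi/6)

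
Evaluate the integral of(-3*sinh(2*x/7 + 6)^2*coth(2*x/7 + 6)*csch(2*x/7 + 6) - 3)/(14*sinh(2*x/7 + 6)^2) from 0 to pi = -3*coth(6)/4 - 3*csch(6)/4 + 3*csch(2*pi/7 + 6)/4 + 3*coth(2*pi/7 + 6)/4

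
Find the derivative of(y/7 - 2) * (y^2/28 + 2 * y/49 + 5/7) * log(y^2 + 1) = (21*y^4*log(y^2 + 1) + 14*y^4 - 180*y^3*log(y^2 + 1) - 180*y^3 + 49*y^2*log(y^2 + 1) + 56*y^2 - 180*y*log(y^2 + 1) - 3920*y + 28*log(y^2 + 1))/(1372*y^2 + 1372)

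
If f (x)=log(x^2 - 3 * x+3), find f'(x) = (2*x - 3)/(x^2 - 3*x + 3)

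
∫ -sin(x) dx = cos(x) + C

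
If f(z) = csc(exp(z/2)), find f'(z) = -exp(z/2)*cot(exp(z/2))*csc(exp(z/2))/2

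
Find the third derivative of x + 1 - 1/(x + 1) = 6/(x^4 + 4*x^3 + 6*x^2 + 4*x + 1)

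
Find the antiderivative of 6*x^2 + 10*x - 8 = 2*x^3 + 5*x^2 - 8*x + C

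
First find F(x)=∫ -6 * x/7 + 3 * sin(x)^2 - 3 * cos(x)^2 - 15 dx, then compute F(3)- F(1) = -234/7 - 3*sin(6)/2 + 3*sin(2)/2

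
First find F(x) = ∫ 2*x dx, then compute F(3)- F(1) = 8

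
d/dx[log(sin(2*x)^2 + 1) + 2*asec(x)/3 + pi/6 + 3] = (6*x^2*sqrt(1 - 1/x^2)*sin(4*x) + 2*sin(2*x)^2 + 2)/(3*x^2*sqrt(1 - 1/x^2)*sin(2*x)^2 + 3*x^2*sqrt(1 - 1/x^2))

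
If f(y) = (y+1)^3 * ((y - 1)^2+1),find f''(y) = 20*y^3 + 12*y^2 - 6*y + 2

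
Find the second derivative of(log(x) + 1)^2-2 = -2*log(x)/x^2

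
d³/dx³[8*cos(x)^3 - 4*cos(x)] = -216*sin(x)^3 + 164*sin(x)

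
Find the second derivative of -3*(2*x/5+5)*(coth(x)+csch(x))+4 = -(6*x*cosh(x)^2 + 12*x*cosh(x) + 6*x - 12*sinh(x) - 6*sinh(2*x) + 75*cosh(x)^2 + 150*cosh(x) + 75)/(5*sinh(x)^3)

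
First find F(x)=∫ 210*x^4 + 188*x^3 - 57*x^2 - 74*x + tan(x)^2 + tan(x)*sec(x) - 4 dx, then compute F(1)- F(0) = tan(1) + sec(1) + 27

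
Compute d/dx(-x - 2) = -1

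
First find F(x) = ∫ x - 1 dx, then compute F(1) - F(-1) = -2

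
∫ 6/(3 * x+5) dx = 2*log(3*x + 5) + C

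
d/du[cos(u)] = -sin(u)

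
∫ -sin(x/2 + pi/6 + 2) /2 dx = cos(x/2 + pi/6 + 2) + C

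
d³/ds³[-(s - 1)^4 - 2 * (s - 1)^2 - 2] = 24 - 24*s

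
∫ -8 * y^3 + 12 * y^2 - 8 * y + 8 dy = -2*y^4 + 4*y^3 - 4*y^2 + 8*y + C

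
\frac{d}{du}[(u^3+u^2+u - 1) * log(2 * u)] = (3*u^3*log(u) + u^3 + 3*u^3*log(2) + 2*u^2*log(u) + u^2 + 2*u^2*log(2) + u*log(u) + u*log(2) + u - 1)/u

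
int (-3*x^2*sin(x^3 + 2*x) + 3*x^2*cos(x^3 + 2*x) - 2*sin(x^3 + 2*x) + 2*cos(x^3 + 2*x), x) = sin(x*(x^2 + 2)) + cos(x*(x^2 + 2)) + C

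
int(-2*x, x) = -x^2 + C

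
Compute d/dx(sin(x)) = cos(x)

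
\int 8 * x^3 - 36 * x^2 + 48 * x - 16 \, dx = 2*x^4 - 12*x^3 + 24*x^2 - 16*x + C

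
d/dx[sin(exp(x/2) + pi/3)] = exp(x/2)*cos(exp(x/2) + pi/3)/2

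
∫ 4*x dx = 2*x^2 + C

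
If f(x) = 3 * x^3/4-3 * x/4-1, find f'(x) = 9*x^2/4 - 3/4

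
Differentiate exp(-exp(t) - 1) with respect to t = -exp(t - exp(t) - 1)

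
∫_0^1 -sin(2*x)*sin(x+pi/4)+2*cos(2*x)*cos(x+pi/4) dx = sin(2)*cos(pi/4 + 1)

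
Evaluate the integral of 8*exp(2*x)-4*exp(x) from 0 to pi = -1 + (-1 + 2*exp(pi))^2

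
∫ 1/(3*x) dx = log(2*x)/3 + C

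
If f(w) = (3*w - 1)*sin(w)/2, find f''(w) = -3*w*sin(w)/2 + sin(w)/2 + 3*cos(w)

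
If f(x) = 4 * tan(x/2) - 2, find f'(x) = 2/cos(x/2)^2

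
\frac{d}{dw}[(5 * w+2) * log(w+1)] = (5*w*log(w + 1) + 5*w + 5*log(w + 1) + 2)/(w + 1)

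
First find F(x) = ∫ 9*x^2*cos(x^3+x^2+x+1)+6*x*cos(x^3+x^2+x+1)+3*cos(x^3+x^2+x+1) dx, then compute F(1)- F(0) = -3*sin(1) + 3*sin(4)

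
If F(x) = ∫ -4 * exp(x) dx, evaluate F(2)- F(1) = -4*exp(2) + 4*E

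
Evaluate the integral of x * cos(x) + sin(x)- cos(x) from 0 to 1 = 0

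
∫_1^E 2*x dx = -1 + exp(2)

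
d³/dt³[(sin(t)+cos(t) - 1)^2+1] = -8*cos(2*t) + 2*sqrt(2)*cos(t + pi/4)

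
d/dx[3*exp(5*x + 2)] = 15*exp(5*x + 2)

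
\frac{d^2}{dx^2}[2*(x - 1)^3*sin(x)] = -2*x^3*sin(x) + 6*x^2*sin(x) + 12*x^2*cos(x) + 6*x*sin(x) - 24*x*cos(x) - 10*sin(x) + 12*cos(x)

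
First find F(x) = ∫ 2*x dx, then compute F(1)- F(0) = 1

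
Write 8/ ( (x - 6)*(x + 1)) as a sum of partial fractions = -8/(7*(x + 1)) + 8/(7*(x - 6))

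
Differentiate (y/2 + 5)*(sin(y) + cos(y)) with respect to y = -y*sin(y)/2 + y*cos(y)/2 - 9*sin(y)/2 + 11*cos(y)/2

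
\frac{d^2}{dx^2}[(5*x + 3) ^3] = 750*x + 450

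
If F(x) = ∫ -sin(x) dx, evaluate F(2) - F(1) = -cos(1) + cos(2)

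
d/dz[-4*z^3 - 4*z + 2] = -12*z^2 - 4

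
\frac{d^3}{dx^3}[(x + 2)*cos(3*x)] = 27*x*sin(3*x) + 54*sin(3*x) - 27*cos(3*x)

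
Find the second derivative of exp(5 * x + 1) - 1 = 25*exp(5*x + 1)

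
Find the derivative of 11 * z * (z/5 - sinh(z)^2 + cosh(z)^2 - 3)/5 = 22*z/25 - 22/5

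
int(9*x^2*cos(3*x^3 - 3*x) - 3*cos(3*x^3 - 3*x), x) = sin(3*x*(x^2 - 1)) + C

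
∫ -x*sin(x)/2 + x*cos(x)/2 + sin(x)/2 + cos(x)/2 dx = sqrt(2)*x*sin(x + pi/4)/2 + C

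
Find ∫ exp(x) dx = exp(x) + C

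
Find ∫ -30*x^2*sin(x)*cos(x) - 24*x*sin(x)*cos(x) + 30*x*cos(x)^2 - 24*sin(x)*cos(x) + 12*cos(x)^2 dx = (15*x^2 + 12*x + 12)*cos(x)^2 + C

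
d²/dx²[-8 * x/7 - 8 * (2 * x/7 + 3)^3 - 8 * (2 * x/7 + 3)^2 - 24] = -384*x/343 - 640/49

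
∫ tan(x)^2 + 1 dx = tan(x) + C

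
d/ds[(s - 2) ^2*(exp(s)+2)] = s^2*exp(s) - 2*s*exp(s) + 4*s - 8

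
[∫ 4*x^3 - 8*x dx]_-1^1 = 0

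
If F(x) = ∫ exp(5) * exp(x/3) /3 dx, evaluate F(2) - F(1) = -exp(16/3) + exp(17/3)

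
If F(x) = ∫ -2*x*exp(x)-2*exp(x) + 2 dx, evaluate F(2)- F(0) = 4 - 4*exp(2)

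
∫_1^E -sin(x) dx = cos(E) - cos(1)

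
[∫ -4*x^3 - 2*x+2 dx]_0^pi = (pi - pi^2)*(2 + pi + pi^2)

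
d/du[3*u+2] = 3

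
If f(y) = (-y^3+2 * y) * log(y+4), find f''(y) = (-6*y^3*log(y + 4) - 5*y^3 - 48*y^2*log(y + 4) - 24*y^2 - 96*y*log(y + 4) + 2*y + 16)/(y^2 + 8*y + 16)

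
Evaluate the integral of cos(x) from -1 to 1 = 2*sin(1)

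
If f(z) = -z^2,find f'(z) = -2*z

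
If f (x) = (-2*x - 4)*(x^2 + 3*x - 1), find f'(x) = -6*x^2 - 20*x - 10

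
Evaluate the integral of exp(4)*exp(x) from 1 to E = -exp(5) + exp(E + 4)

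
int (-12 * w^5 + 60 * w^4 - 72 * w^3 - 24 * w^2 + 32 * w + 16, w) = -2*w^6 + 12*w^5 - 18*w^4 - 8*w^3 + 16*w^2 + 16*w + C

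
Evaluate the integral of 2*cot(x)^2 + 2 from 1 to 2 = -2*cot(2) + 2*cot(1)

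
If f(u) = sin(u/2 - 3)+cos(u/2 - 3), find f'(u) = sqrt(2)*cos(u/2 - 3 + pi/4)/2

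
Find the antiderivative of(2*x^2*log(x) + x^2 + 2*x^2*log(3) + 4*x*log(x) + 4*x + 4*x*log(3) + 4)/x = (x + 2)^2*log(3*x) + C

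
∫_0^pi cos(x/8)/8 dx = sqrt(1/2 - sqrt(2)/4)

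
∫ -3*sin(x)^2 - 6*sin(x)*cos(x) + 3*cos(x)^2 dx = 3*(sin(x) + cos(x))*cos(x) + C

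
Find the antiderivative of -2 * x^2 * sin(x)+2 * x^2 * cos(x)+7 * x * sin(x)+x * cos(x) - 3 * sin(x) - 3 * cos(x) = sqrt(2)*x*(2*x - 3)*sin(x + pi/4) + C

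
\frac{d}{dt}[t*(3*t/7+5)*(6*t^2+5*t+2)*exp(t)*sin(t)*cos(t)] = (9*t^4*sin(2*t)/7 + 18*t^4*cos(2*t)/7 + 297*t^3*sin(2*t)/14 + 225*t^3*cos(2*t)/7 + 428*t^2*sin(2*t)/7 + 181*t^2*cos(2*t)/7 + 216*t*sin(2*t)/7 + 10*t*cos(2*t) + 5*sin(2*t))*exp(t)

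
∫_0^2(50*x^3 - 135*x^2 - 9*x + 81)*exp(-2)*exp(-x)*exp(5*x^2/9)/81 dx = -16*exp(-16/9)/9 + 2*exp(-2)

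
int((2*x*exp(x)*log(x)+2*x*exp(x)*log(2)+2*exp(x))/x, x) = 2*exp(x)*log(2*x) + C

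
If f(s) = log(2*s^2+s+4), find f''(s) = (-8*s^2 - 4*s + 15)/(4*s^4 + 4*s^3 + 17*s^2 + 8*s + 16)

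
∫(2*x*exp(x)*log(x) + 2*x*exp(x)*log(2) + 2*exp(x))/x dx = 2*exp(x)*log(2*x) + C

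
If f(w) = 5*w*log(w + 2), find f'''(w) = (-5*w - 30)/(w^3 + 6*w^2 + 12*w + 8)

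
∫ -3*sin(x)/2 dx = 3*cos(x)/2 + C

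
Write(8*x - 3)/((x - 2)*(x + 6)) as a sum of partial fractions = 51/(8*(x + 6)) + 13/(8*(x - 2))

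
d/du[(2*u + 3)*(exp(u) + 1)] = 2*u*exp(u) + 5*exp(u) + 2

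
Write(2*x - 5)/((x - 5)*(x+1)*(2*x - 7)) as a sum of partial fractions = -8/(27*(2*x - 7)) - 7/(54*(x + 1)) + 5/(18*(x - 5))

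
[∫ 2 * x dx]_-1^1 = 0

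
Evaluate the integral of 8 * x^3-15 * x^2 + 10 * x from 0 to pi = 2 + (1 + (-1 + pi)^2)*(-pi - 1 + 2*pi^2)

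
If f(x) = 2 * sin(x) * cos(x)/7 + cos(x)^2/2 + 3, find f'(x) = -sin(2*x)/2 + 2*cos(2*x)/7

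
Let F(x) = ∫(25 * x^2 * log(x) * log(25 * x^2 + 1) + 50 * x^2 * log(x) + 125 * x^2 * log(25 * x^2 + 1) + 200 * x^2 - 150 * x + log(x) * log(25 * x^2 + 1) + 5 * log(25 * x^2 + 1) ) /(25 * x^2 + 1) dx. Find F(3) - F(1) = -log(26) + (3*log(3) + 9)*log(226)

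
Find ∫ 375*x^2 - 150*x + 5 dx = 125*x^3 - 75*x^2 + 5*x + C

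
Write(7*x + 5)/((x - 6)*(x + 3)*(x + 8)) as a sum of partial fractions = -51/(70*(x + 8)) + 16/(45*(x + 3)) + 47/(126*(x - 6))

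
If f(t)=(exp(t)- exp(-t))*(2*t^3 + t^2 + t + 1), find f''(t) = (2*t^3*exp(2*t) - 2*t^3 + 13*t^2*exp(2*t) + 11*t^2 + 17*t*exp(2*t) - 9*t + 5*exp(2*t) - 1)*exp(-t)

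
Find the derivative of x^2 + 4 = 2*x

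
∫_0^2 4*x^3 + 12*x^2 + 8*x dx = 64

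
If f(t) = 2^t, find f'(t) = 2^t*log(2)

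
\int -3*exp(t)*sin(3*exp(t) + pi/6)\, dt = cos(3*exp(t) + pi/6) + C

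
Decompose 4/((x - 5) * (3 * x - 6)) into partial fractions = -4/(9*(x - 2)) + 4/(9*(x - 5))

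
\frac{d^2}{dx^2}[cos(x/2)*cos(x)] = sin(x/2)*sin(x) - 5*cos(x/2)*cos(x)/4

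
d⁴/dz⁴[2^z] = 2^z*log(2)^4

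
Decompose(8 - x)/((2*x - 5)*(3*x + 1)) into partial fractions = -25/(17*(3*x + 1)) + 11/(17*(2*x - 5))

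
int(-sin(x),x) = cos(x) + C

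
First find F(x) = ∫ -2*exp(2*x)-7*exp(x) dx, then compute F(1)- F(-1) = -(2 + E)^2 - 3*E + 3*exp(-1) + (exp(-1) + 2)^2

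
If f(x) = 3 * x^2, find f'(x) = 6*x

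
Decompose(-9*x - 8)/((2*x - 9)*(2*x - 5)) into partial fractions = 61/(8*(2*x - 5)) - 97/(8*(2*x - 9))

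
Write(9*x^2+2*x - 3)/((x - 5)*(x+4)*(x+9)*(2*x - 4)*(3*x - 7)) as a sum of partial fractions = -27/(68*(3*x - 7)) + 177/(13090*(x + 9)) - 7/(540*(x + 4)) + 37/(396*(x - 2)) + 29/(756*(x - 5))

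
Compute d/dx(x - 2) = 1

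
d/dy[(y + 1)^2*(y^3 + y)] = 5*y^4 + 8*y^3 + 6*y^2 + 4*y + 1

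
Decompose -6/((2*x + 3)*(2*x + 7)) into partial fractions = 3/(2*(2*x + 7)) - 3/(2*(2*x + 3))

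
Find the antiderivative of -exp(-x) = exp(-x) + C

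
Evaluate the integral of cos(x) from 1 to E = -sin(1) + sin(E)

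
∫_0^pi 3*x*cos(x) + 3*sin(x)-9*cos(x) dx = 0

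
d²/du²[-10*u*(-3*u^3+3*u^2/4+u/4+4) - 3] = 360*u^2 - 45*u - 5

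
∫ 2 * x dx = x^2 + C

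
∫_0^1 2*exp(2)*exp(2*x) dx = -exp(2) + exp(4)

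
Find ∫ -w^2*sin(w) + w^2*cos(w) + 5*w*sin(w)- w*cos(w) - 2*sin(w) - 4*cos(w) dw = -sqrt(2)*(-w^2 + 3*w + 1)*sin(w + pi/4) + C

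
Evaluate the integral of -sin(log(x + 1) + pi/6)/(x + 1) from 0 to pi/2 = -sqrt(3)/2 + cos(pi/6 + log(1 + pi/2))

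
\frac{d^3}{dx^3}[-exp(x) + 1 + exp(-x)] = (-exp(2*x) - 1)*exp(-x)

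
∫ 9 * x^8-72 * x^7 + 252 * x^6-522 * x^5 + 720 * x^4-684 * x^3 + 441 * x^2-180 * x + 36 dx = x^9 - 9*x^8 + 36*x^7 - 87*x^6 + 144*x^5 - 171*x^4 + 147*x^3 - 90*x^2 + 36*x + C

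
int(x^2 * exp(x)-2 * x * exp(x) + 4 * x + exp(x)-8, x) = ((x - 2)^2 + 1)*(exp(x) + 2) + C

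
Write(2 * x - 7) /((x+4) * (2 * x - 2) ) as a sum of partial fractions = 3/(2*(x + 4)) - 1/(2*(x - 1))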